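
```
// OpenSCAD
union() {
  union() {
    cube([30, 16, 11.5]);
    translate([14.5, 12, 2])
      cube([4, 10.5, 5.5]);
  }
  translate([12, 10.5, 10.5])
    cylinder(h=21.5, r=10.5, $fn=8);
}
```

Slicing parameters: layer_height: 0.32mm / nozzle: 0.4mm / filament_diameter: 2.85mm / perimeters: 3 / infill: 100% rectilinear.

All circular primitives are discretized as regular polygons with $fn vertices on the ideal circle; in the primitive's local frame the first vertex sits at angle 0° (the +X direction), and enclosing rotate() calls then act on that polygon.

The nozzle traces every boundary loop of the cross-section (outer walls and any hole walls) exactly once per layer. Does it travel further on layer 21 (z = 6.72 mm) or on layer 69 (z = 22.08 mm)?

layer 21 (z = 6.72 mm)

Layer 21 (z = 6.72): the cube is present — its section is the full 30×16 rectangle (perimeter 92.00 mm); the cube at (14.5, 12) is present — its section is the full 4×10.5 rectangle (perimeter 29.00 mm); Combining (union): the regions partially overlap (shared area 16.00 mm²), so the edge portions inside another operand are dropped and the merged outline is re-measured after clipping — boundary = 105.00 mm; the cylinder at (12, 10.5) does not reach this height (z outside [10.5, 32]); Merging all regions: only the result so far is present, so the union is just that shape — boundary = 105.00 mm. So its perimeter = 105.00 mm. Layer 69 (z = 22.08): the cube does not reach this height (z outside [0, 11.5]); the cube at (14.5, 12) is not intersected at this z (z outside [2, 7.5]); Taking the union: nothing is present at this height; the cylinder at (12, 10.5): section is a regular 8-gon, circumradius r=10.5 (perimeter = 2·8·10.500·sin(180°/8) = 64.29 mm); Taking the union: only the r=10.5 cylinder at (12, 10.5) is present, so the union is just that shape — boundary = 64.29 mm. So its perimeter = 64.29 mm. Layer 21 is larger (105.00 vs 64.29 mm).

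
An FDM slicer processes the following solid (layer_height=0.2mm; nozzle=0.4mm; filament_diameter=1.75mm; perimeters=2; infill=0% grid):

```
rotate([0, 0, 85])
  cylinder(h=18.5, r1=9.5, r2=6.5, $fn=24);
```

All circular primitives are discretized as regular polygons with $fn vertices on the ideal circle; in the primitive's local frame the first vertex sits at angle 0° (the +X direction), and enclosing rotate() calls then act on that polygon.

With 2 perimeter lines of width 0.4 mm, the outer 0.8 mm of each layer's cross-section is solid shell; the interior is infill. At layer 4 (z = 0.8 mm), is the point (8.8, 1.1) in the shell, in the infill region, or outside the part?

shell

At z = 0.8 mm: the cone: at t=0.043 of its height the radius interpolates to r₁+(r₂−r₁)t = 9.370, giving a regular 24-gon of that circumradius; (whole slice rotated 85° about Z — lengths, areas and connectivity unchanged). Overall, the cross-section is a single solid region. Undo the 85° rotation: the query point maps to (1.863, -8.671) in the un-rotated model frame. The nearest boundary edge runs (-0.00, -9.37)→(2.43, -9.05); distance from the point to it = 0.45 mm. The point is inside the cross-section, 0.45 mm from the nearest boundary — within the 0.8 mm shell band (2 × 0.4).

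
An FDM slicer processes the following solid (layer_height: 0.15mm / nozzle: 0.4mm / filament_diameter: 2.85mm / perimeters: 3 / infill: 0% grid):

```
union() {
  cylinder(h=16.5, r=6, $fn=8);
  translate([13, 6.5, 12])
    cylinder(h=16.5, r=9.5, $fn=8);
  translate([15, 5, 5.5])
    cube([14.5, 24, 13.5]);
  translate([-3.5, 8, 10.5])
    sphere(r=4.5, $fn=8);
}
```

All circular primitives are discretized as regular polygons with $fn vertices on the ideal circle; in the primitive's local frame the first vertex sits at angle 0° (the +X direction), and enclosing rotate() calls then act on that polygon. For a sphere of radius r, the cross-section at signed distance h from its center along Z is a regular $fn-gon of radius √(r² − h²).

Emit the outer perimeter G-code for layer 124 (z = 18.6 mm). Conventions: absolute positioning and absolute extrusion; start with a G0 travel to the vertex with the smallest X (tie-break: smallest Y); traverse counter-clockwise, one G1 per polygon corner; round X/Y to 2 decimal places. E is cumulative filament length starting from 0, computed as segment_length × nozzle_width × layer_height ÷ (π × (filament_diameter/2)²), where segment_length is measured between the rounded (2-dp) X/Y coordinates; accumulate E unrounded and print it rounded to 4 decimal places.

G0 X3.50 Y6.50 Z18.60
G1 X6.28 Y-0.22 E0.0684
G1 X13.00 Y-3.00 E0.1368
G1 X19.72 Y-0.22 E0.2052
G1 X21.88 Y5.00 E0.2583
G1 X29.50 Y5.00 E0.3300
G1 X29.50 Y29.00 E0.5557
G1 X15.00 Y29.00 E0.6921
G1 X15.00 Y15.17 E0.8222
G1 X13.00 Y16.00 E0.8425
G1 X6.28 Y13.22 E0.9109
G1 X3.50 Y6.50 E0.9793

At z = 18.6 mm: the cylinder does not reach this height (z outside [0, 16.5]); the r=9.5 cylinder at (13, 6.5) gives a regular 8-gon of circumradius 9.5 (constant along its height); the cube at (15, 5) (footprint 14.5×24) is included at this height; the sphere at (-3.5, 8) does not reach this height (|z−center|=8.100 > r=4.5); Combining (union): the regions partially overlap (shared area 56.43 mm²), so overlapping operands fuse into one piece — 1 connected region. The outline is a single polygon with 11 vertices. Extrusion per mm of travel: 0.4 × 0.15 / (π × 1.425²) = 0.009405. Accumulating E over each segment gives final E = 0.9793.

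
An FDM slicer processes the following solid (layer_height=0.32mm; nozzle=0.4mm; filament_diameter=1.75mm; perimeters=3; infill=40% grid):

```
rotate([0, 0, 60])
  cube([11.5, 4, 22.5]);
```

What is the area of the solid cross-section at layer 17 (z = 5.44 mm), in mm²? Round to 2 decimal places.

At z = 5.44 mm: the 11.5×4 cube contributes its full rectangle (area 46.00 mm²); (rotated 60° about Z; rotation is an isometry so areas/perimeters/island counts are preserved). Overall, the cross-section is a single solid region. Net area = 46.00 mm².

46.00 mm²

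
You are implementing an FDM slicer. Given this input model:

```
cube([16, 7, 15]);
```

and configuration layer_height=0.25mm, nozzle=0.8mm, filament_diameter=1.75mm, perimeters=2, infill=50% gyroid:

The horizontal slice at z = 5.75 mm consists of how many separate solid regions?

1

At z = 5.75 mm: the 16×7 cube contributes its full rectangle. The result has 1 disconnected region.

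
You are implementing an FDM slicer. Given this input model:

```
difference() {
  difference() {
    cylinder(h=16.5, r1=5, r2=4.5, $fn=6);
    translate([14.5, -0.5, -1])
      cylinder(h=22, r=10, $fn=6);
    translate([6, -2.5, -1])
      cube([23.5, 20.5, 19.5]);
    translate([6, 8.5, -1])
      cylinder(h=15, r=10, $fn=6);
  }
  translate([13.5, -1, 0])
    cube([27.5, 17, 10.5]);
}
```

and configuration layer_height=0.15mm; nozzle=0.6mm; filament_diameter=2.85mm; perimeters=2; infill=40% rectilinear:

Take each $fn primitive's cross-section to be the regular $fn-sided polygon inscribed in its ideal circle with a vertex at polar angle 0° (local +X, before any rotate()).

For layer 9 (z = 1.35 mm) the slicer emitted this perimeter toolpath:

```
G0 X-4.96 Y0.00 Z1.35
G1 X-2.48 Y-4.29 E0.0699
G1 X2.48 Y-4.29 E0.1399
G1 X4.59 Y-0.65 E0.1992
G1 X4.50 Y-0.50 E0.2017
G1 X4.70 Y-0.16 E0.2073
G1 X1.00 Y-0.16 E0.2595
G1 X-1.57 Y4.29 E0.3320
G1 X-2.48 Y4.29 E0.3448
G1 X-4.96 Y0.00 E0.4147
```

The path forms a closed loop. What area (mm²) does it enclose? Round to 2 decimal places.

45.76 mm²

Apply the shoelace formula to the sequence of (X, Y) vertices; enclosed area = 45.76 mm².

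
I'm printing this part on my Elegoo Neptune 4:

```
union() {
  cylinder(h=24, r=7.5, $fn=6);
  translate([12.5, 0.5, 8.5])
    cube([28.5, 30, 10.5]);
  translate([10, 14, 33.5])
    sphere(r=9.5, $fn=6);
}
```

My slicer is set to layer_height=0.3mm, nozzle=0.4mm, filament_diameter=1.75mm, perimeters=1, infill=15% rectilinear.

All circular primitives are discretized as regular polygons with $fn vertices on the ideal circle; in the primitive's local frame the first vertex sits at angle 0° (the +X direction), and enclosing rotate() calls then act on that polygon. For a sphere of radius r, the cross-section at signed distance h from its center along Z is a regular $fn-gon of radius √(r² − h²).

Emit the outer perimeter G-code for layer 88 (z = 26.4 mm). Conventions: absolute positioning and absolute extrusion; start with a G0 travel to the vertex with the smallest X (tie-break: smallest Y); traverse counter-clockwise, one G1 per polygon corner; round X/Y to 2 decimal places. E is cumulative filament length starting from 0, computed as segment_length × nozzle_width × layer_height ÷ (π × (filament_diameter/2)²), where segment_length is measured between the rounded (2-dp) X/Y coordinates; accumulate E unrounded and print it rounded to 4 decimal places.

At z = 26.4 mm: the cylinder is not intersected at this z (z outside [0, 24]); the cube at (12.5, 0.5) is not intersected at this z (z outside [8.5, 19]); the r=9.5 sphere at (10, 14) slices to a regular 6-gon of circumradius 6.312 (√(r²−h²) with h=7.1 from center); Merging all regions: only the r=9.5 sphere at (10, 14) is present, so the union is just that shape — 1 connected region. The outline is a single polygon with 6 vertices. Extrusion per mm of travel: 0.4 × 0.3 / (π × 0.875²) = 0.049890. Accumulating E over each segment gives final E = 1.8903.

G0 X3.69 Y14.00 Z26.40
G1 X6.84 Y8.53 E0.3149
G1 X13.16 Y8.53 E0.6302
G1 X16.31 Y14.00 E0.9451
G1 X13.16 Y19.47 E1.2601
G1 X6.84 Y19.47 E1.5754
G1 X3.69 Y14.00 E1.8903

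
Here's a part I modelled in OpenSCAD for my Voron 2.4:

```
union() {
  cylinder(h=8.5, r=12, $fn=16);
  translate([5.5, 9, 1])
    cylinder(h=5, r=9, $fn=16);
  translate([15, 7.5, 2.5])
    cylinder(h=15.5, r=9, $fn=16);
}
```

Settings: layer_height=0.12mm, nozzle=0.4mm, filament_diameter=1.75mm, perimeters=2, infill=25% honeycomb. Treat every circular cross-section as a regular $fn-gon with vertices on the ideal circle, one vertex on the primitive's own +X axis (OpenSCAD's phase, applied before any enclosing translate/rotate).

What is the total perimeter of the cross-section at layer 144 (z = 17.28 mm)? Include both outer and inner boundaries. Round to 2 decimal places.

56.19 mm

At z = 17.28 mm: the cylinder is not intersected at this z (z outside [0, 8.5]); the cylinder at (5.5, 9) is not intersected at this z (z outside [1, 6]); the r=9 cylinder at (15, 7.5) gives a regular 16-gon of circumradius 9 (constant along its height) (perimeter = 2·16·9.000·sin(180°/16) = 56.19 mm); Taking the union: only the r=9 cylinder at (15, 7.5) is present, so the union is just that shape — boundary = 56.19 mm. Overall, the cross-section is a single solid region. Total boundary length (outer) = 56.19 mm.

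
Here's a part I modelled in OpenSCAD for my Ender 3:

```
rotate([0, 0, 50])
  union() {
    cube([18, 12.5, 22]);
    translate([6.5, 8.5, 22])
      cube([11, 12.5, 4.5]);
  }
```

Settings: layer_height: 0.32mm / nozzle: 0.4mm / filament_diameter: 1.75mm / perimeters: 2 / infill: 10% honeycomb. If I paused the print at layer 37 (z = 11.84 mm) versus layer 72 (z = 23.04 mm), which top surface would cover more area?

Layer 37 (z = 11.84): the cube (footprint 18×12.5) is included at this height (area 225.00 mm²); the cube at (6.5, 8.5) is absent (z outside [22, 26.5]); Merging all regions: only the 18×12.5 cube is present, so the union is just that shape — area = 225.00 mm²; (whole slice rotated 50° about Z — lengths, areas and connectivity unchanged). So its area = 225.00 mm². Layer 72 (z = 23.04): the cube is absent (z outside [0, 22]); the cube at (6.5, 8.5) is present — its section is the full 11×12.5 rectangle (area 137.50 mm²); Merging all regions: only the 11×12.5 cube at (6.5, 8.5) is present, so the union is just that shape — area = 137.50 mm²; (rotated 50° about Z; rotation is an isometry so areas/perimeters/island counts are preserved). So its area = 137.50 mm². Layer 37 is larger (225.00 vs 137.50 mm²).

layer 37 (z = 11.84 mm)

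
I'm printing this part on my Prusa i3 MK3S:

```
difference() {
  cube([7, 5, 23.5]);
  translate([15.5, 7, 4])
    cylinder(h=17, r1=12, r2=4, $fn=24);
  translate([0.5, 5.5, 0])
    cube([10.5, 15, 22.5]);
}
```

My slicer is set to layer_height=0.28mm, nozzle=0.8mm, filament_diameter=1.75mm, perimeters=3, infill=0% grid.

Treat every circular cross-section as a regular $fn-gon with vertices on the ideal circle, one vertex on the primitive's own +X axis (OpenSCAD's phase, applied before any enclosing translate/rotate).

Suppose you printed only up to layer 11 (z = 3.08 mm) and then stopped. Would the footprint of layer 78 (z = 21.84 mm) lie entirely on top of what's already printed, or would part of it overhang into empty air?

entirely on top

Compare the two slices. At z = 3.08: the cube is present — its section is the full 7×5 rectangle (area 35.00 mm²); the cone at (15.5, 7) is absent (z outside [4, 21]); the cube at (0.5, 5.5) (footprint 10.5×15) is included at this height (area 157.50 mm²); Taking the first minus the rest: starting from the 7×5 cube (35.00 mm²), the 10.5×15 cube at (0.5, 5.5) misses the remaining region (no effect) — area = 35.00 mm². At z = 21.84: the cube is present — its section is the full 7×5 rectangle (area 35.00 mm²); the cone at (15.5, 7) is absent (z outside [4, 21]); the cube at (0.5, 5.5) is present — its section is the full 10.5×15 rectangle (area 157.50 mm²); Taking the first minus the rest: starting from the 7×5 cube (35.00 mm²), the 10.5×15 cube at (0.5, 5.5) misses the remaining region (no effect) — area = 35.00 mm². Checking containment: the cross-section at z = 21.84 is a subset of the cross-section at z = 3.08.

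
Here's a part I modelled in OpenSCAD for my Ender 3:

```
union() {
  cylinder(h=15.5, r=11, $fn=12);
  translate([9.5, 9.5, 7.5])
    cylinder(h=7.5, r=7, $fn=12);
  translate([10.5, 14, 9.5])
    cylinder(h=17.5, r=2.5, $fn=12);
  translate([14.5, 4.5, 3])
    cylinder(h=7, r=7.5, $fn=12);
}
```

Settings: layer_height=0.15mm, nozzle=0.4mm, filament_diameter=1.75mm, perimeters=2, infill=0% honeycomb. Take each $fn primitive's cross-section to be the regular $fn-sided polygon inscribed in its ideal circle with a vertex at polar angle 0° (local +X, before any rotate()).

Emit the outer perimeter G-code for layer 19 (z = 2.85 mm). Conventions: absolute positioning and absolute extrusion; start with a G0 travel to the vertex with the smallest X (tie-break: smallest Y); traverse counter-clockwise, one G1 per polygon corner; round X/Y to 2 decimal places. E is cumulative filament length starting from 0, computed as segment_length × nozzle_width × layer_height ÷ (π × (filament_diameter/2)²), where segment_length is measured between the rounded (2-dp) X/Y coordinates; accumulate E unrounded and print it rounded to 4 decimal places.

At z = 2.85 mm: the cylinder: section is a regular 12-gon, circumradius r=11; the cylinder at (9.5, 9.5) is absent (z outside [7.5, 15]); the cylinder at (10.5, 14) is not intersected at this z (z outside [9.5, 27]); the cylinder at (14.5, 4.5) does not reach this height (z outside [3, 10]); Merging all regions: only the r=11 cylinder is present, so the union is just that shape — 1 connected region. The outline is a single polygon with 12 vertices. Extrusion per mm of travel: 0.4 × 0.15 / (π × 0.875²) = 0.024945. Accumulating E over each segment gives final E = 1.7048.

G0 X-11.00 Y0.00 Z2.85
G1 X-9.53 Y-5.50 E0.1420
G1 X-5.50 Y-9.53 E0.2842
G1 X0.00 Y-11.00 E0.4262
G1 X5.50 Y-9.53 E0.5682
G1 X9.53 Y-5.50 E0.7104
G1 X11.00 Y0.00 E0.8524
G1 X9.53 Y5.50 E0.9944
G1 X5.50 Y9.53 E1.1366
G1 X0.00 Y11.00 E1.2786
G1 X-5.50 Y9.53 E1.4206
G1 X-9.53 Y5.50 E1.5628
G1 X-11.00 Y0.00 E1.7048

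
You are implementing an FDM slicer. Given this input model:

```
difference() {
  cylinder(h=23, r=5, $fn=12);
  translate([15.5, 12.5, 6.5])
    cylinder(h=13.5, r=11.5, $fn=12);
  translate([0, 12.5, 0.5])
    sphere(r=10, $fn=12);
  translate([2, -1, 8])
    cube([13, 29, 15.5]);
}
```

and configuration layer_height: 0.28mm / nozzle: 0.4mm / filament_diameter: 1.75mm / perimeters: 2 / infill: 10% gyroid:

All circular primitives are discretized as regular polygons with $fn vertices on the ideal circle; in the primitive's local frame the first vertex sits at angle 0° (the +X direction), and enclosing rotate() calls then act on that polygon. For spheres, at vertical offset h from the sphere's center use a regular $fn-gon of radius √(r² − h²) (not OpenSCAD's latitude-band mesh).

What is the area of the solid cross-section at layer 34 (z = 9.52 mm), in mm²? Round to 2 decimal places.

62.85 mm²

At z = 9.52 mm: the r=5 cylinder contributes a regular 12-gon of circumradius 5 (area = (12/2)·5.000²·sin(360°/12) = 75.00 mm²); the cylinder at (15.5, 12.5): section is a regular 12-gon, circumradius r=11.5 (area = (12/2)·11.500²·sin(360°/12) = 396.75 mm²); the r=10 sphere at (0, 12.5) slices to a regular 12-gon of circumradius 4.317 (√(r²−h²) with h=9.02 from center) (area = (12/2)·4.317²·sin(360°/12) = 55.92 mm²); the cube at (2, -1) is present — its section is the full 13×29 rectangle (area 377.00 mm²); After the difference (first − rest): starting from the r=5 cylinder (75.00 mm²), the r=11.5 cylinder at (15.5, 12.5) misses the remaining region (no effect); the r=10 sphere at (0, 12.5) misses the remaining region (no effect); the 13×29 cube at (2, -1) partially overlaps it — only the 12.15 mm² overlap (of its 377.00 mm²) is removed, clipping the outline — area = 62.85 mm². Overall, the cross-section is a single solid region. Net area = 62.85 mm².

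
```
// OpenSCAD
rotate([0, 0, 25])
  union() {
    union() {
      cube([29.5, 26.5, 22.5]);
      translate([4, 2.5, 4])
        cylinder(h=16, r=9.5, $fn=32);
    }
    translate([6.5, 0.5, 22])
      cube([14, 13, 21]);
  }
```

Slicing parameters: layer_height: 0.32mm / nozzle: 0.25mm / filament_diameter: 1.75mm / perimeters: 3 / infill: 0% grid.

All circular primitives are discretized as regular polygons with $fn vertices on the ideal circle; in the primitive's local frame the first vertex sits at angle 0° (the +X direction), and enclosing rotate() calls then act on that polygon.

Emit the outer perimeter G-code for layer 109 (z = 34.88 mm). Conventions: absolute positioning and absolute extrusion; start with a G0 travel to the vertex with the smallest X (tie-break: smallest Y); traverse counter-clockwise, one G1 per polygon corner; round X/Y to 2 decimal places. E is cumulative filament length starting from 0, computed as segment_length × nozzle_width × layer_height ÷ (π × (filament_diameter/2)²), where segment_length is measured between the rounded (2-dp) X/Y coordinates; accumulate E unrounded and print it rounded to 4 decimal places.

G0 X0.19 Y14.98 Z34.88
G1 X5.68 Y3.20 E0.4323
G1 X18.37 Y9.12 E0.8980
G1 X12.87 Y20.90 E1.3304
G1 X0.19 Y14.98 E1.7958

At z = 34.88 mm: the cube is absent (z outside [0, 22.5]); the cylinder at (4, 2.5) does not reach this height (z outside [4, 20]); Taking the union: nothing is present at this height; the 14×13 cube at (6.5, 0.5) contributes its full rectangle; Combining (union): only the 14×13 cube at (6.5, 0.5) is present, so the union is just that shape — 1 connected region; (rotated 25° about Z; rotation is an isometry so areas/perimeters/island counts are preserved). The outline is a single polygon with 4 vertices. Extrusion per mm of travel: 0.25 × 0.32 / (π × 0.875²) = 0.033260. Accumulating E over each segment gives final E = 1.7958.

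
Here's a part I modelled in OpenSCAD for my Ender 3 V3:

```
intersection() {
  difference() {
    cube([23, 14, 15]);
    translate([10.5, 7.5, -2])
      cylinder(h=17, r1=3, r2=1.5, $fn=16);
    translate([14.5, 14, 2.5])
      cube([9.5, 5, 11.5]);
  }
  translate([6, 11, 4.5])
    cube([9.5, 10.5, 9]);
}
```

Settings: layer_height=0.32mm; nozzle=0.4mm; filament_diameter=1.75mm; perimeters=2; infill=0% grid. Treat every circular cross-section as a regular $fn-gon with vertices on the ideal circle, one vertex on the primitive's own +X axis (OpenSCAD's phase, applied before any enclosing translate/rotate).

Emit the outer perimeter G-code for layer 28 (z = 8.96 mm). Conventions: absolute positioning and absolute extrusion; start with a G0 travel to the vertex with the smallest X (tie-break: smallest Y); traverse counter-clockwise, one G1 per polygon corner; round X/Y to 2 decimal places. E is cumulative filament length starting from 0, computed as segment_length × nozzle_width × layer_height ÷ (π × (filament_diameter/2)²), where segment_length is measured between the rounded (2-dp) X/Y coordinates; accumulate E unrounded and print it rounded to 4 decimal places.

At z = 8.96 mm: the cube is present — its section is the full 23×14 rectangle; the cone at (10.5, 7.5) contributes a regular 16-gon of circumradius 2.033 (interpolated between r1=3 and r2=1.5 at t=0.645); the cube at (14.5, 14) is present — its section is the full 9.5×5 rectangle; Subtracting the remaining from the first: starting from the 23×14 cube, the cone at (10.5, 7.5) lies wholly inside it (removes its full 12.65 mm² and its 12.69 mm outline becomes a hole wall); the 9.5×5 cube at (14.5, 14) misses the remaining region (no effect) — 1 connected region with 1 hole; the 9.5×10.5 cube at (6, 11) contributes its full rectangle; Taking the intersection: the 9.5×10.5 cube at (6, 11) partially overlaps that combined region; clipping to the common part keeps 28.50 mm² — 1 connected region. The outline is a single polygon with 4 vertices. Extrusion per mm of travel: 0.4 × 0.32 / (π × 0.875²) = 0.053216. Accumulating E over each segment gives final E = 1.3304.

G0 X6.00 Y11.00 Z8.96
G1 X15.50 Y11.00 E0.5056
G1 X15.50 Y14.00 E0.6652
G1 X6.00 Y14.00 E1.1708
G1 X6.00 Y11.00 E1.3304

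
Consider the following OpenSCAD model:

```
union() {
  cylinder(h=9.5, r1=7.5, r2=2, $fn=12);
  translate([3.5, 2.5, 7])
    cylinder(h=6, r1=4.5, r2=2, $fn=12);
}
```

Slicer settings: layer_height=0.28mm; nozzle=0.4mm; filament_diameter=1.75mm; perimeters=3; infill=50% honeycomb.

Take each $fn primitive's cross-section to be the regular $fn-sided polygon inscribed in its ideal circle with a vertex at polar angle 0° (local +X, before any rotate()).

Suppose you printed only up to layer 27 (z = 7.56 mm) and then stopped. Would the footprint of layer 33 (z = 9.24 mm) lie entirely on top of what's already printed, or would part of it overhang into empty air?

Compare the two slices. At z = 7.56: the cone: at t=0.796 of its height the radius interpolates to r₁+(r₂−r₁)t = 3.123, giving a regular 12-gon of that circumradius (area = (12/2)·3.123²·sin(360°/12) = 29.26 mm²); the cone at (3.5, 2.5): at t=0.093 of its height the radius interpolates to r₁+(r₂−r₁)t = 4.267, giving a regular 12-gon of that circumradius (area = (12/2)·4.267²·sin(360°/12) = 54.61 mm²); Combining (union): the regions partially overlap — summed areas 83.88 mm² minus the doubly-counted overlap 11.60 mm² gives 72.28 mm² — area = 72.28 mm². At z = 9.24: the cone contributes a regular 12-gon of circumradius 2.151 (interpolated between r1=7.5 and r2=2 at t=0.973) (area = (12/2)·2.151²·sin(360°/12) = 13.87 mm²); the cone at (3.5, 2.5) (r1=4.5→r2=2) has section circumradius 3.567 here — a regular 12-gon (area = (12/2)·3.567²·sin(360°/12) = 38.16 mm²); Merging all regions: the regions partially overlap — summed areas 52.04 mm² minus the doubly-counted overlap 2.99 mm² gives 49.04 mm² — area = 49.04 mm². Checking containment: the cross-section at z = 9.24 is a subset of the cross-section at z = 7.56.

entirely on top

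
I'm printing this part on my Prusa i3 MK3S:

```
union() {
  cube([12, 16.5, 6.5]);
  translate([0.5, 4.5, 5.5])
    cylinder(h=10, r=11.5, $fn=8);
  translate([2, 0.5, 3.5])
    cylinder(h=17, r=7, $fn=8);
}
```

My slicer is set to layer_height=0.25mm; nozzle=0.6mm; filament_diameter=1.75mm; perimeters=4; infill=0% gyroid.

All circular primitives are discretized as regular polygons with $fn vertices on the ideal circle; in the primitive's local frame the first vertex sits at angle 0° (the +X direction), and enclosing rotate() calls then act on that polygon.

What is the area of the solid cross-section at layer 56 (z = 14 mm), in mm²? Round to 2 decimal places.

374.67 mm²

At z = 14 mm: the cube is absent (z outside [0, 6.5]); the r=11.5 cylinder at (0.5, 4.5) contributes a regular 8-gon of circumradius 11.5 (area = (8/2)·11.500²·sin(360°/8) = 374.06 mm²); the r=7 cylinder at (2, 0.5) contributes a regular 8-gon of circumradius 7 (area = (8/2)·7.000²·sin(360°/8) = 138.59 mm²); Merging all regions: the regions partially overlap — summed areas 512.65 mm² minus the doubly-counted overlap 137.98 mm² gives 374.67 mm² — area = 374.67 mm². Overall, the cross-section is a single solid region. Net area = 374.67 mm².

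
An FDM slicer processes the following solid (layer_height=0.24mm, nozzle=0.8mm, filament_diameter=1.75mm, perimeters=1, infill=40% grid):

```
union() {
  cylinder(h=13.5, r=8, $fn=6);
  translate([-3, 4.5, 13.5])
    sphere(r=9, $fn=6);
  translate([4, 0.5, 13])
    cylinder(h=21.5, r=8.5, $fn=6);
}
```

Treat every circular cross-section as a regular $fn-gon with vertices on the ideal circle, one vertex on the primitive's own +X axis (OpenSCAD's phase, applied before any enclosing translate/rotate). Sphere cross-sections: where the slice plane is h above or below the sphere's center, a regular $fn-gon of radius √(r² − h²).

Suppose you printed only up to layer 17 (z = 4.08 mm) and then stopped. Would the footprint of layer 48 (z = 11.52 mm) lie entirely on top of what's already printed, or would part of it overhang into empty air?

part overhangs

Compare the two slices. At z = 4.08: the r=8 cylinder gives a regular 6-gon of circumradius 8 (constant along its height) (area = (6/2)·8.000²·sin(360°/6) = 166.28 mm²); the sphere at (-3, 4.5) is absent (|z−center|=9.420 > r=9); the cylinder at (4, 0.5) is absent (z outside [13, 34.5]); Combining (union): only the r=8 cylinder is present, so the union is just that shape — area = 166.28 mm². At z = 11.52: the r=8 cylinder contributes a regular 6-gon of circumradius 8 (area = (6/2)·8.000²·sin(360°/6) = 166.28 mm²); the r=9 sphere at (-3, 4.5) contributes a regular 6-gon of circumradius √(9²−1.98²) = 8.779 (area = (6/2)·8.779²·sin(360°/6) = 200.26 mm²); the cylinder at (4, 0.5) does not reach this height (z outside [13, 34.5]); Combining (union): the regions partially overlap — summed areas 366.54 mm² minus the doubly-counted overlap 102.22 mm² gives 264.31 mm² — area = 264.31 mm². Checking containment: at z = 11.52 the cross-section extends beyond the z = 4.08 cross-section by about 98.04 mm².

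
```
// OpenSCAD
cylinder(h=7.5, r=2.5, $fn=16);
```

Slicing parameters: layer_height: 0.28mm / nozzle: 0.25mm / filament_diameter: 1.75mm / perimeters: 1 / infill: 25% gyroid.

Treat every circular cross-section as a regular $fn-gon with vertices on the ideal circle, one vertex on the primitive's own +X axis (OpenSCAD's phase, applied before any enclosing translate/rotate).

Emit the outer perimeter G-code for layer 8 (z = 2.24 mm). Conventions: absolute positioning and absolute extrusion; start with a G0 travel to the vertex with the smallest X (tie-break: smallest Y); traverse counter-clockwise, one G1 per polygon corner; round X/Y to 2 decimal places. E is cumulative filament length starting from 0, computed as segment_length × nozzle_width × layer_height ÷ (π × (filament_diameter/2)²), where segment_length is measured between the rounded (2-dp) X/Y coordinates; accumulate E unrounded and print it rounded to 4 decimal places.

G0 X-2.50 Y0.00 Z2.24
G1 X-2.31 Y-0.96 E0.0285
G1 X-1.77 Y-1.77 E0.0568
G1 X-0.96 Y-2.31 E0.0851
G1 X0.00 Y-2.50 E0.1136
G1 X0.96 Y-2.31 E0.1421
G1 X1.77 Y-1.77 E0.1704
G1 X2.31 Y-0.96 E0.1988
G1 X2.50 Y0.00 E0.2272
G1 X2.31 Y0.96 E0.2557
G1 X1.77 Y1.77 E0.2841
G1 X0.96 Y2.31 E0.3124
G1 X0.00 Y2.50 E0.3409
G1 X-0.96 Y2.31 E0.3694
G1 X-1.77 Y1.77 E0.3977
G1 X-2.31 Y0.96 E0.4260
G1 X-2.50 Y0.00 E0.4545

At z = 2.24 mm: the cylinder: section is a regular 16-gon, circumradius r=2.5. The outline is a single polygon with 16 vertices. Extrusion per mm of travel: 0.25 × 0.28 / (π × 0.875²) = 0.029103. Accumulating E over each segment gives final E = 0.4545.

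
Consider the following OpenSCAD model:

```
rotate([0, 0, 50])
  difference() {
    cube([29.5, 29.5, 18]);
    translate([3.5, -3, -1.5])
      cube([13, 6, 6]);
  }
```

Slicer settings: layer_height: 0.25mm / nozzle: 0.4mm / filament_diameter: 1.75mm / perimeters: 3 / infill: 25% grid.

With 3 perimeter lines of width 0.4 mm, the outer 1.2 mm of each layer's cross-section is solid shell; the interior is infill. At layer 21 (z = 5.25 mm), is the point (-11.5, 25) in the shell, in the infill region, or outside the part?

infill

At z = 5.25 mm: the 29.5×29.5 cube contributes its full rectangle; the cube at (3.5, -3) is absent (z outside [-1.5, 4.5]); Subtracting the remaining from the first: none of the subtracted shapes is present at this height, so the 29.5×29.5 cube is unchanged — 1 connected region; (rotated 50° about Z; rotation is an isometry so areas/perimeters/island counts are preserved). Overall, the cross-section is a single solid region. Undo the 50° rotation: the query point maps to (11.759, 24.879) in the un-rotated model frame. The nearest boundary edge runs (29.50, 29.50)→(0.00, 29.50); distance from the point to it = 4.62 mm. The point is inside the cross-section and 4.62 mm from the nearest boundary — more than the 1.2 mm shell width (3 × 0.4), so it's in the infill interior.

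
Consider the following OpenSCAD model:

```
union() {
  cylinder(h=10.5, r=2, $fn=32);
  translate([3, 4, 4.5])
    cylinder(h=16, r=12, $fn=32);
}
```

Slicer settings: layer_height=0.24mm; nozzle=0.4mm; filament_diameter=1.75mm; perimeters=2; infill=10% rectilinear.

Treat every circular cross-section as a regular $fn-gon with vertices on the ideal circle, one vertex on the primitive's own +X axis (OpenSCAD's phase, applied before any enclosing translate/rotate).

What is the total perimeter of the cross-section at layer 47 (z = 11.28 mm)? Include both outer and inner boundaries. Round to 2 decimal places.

75.28 mm

At z = 11.28 mm: the cylinder is absent (z outside [0, 10.5]); the r=12 cylinder at (3, 4) contributes a regular 32-gon of circumradius 12 (perimeter = 2·32·12.000·sin(180°/32) = 75.28 mm); Merging all regions: only the r=12 cylinder at (3, 4) is present, so the union is just that shape — boundary = 75.28 mm. Overall, the cross-section is a single solid region. Total boundary length (outer) = 75.28 mm.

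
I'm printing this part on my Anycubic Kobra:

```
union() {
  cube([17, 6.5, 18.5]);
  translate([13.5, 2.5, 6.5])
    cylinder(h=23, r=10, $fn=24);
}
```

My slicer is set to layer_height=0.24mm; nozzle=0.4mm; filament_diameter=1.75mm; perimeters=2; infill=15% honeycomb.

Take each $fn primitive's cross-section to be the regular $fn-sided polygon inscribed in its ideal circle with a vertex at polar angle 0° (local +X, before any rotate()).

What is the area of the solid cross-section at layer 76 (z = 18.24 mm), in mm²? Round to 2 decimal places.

335.08 mm²

At z = 18.24 mm: the cube (footprint 17×6.5) is included at this height (area 110.50 mm²); the r=10 cylinder at (13.5, 2.5) contributes a regular 24-gon of circumradius 10 (area = (24/2)·10.000²·sin(360°/24) = 310.58 mm²); Taking the union: the regions partially overlap — summed areas 421.08 mm² minus the doubly-counted overlap 86.00 mm² gives 335.08 mm² — area = 335.08 mm². Overall, the cross-section is a single solid region. Net area = 335.08 mm².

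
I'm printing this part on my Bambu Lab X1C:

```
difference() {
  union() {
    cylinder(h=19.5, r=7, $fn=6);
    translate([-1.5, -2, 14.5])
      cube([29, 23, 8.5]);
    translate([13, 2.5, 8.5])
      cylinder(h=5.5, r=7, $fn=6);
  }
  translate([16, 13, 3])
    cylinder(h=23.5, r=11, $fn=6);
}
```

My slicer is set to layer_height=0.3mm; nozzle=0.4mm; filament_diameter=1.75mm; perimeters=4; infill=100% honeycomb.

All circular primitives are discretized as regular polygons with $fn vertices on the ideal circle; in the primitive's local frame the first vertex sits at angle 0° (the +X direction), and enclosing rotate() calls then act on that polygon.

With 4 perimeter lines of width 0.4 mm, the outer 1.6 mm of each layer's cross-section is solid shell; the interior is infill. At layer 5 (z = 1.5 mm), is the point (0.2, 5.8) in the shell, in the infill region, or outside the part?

shell

At z = 1.5 mm: the cylinder: section is a regular 6-gon, circumradius r=7; the cube at (-1.5, -2) is absent (z outside [14.5, 23]); the cylinder at (13, 2.5) is absent (z outside [8.5, 14]); Combining (union): only the r=7 cylinder is present, so the union is just that shape — 1 connected region; the cylinder at (16, 13) is not intersected at this z (z outside [3, 26.5]); Taking the first minus the rest: none of the subtracted shapes is present at this height, so the result so far is unchanged — 1 connected region. Overall, the cross-section is a single solid region. The nearest boundary edge runs (3.50, 6.06)→(-3.50, 6.06); distance from the point to it = 0.26 mm. The point is inside the cross-section, 0.26 mm from the nearest boundary — within the 1.6 mm shell band (4 × 0.4).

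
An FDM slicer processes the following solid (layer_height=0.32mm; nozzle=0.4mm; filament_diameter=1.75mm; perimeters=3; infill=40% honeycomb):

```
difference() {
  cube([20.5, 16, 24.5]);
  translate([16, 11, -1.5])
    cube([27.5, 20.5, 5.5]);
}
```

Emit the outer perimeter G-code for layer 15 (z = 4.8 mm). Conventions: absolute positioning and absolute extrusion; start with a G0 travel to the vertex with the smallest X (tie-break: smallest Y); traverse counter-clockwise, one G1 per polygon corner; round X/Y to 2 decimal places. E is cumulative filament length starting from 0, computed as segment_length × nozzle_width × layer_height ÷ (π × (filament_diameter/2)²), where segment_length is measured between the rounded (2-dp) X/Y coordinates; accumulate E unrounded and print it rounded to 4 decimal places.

G0 X0.00 Y0.00 Z4.80
G1 X20.50 Y0.00 E1.0909
G1 X20.50 Y16.00 E1.9424
G1 X0.00 Y16.00 E3.0333
G1 X0.00 Y0.00 E3.8848

At z = 4.8 mm: the cube (footprint 20.5×16) is included at this height; the cube at (16, 11) does not reach this height (z outside [-1.5, 4]); Taking the first minus the rest: none of the subtracted shapes is present at this height, so the 20.5×16 cube is unchanged — 1 connected region. The outline is a single polygon with 4 vertices. Extrusion per mm of travel: 0.4 × 0.32 / (π × 0.875²) = 0.053216. Accumulating E over each segment gives final E = 3.8848.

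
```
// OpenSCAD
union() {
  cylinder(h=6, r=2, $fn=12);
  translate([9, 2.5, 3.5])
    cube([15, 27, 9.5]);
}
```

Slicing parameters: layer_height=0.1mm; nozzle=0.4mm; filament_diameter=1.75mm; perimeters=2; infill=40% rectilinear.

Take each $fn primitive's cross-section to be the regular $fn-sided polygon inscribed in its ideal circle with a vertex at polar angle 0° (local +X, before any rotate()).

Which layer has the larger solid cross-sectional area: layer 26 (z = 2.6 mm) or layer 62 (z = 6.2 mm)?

layer 62 (z = 6.2 mm)

Layer 26 (z = 2.6): the r=2 cylinder gives a regular 12-gon of circumradius 2 (constant along its height) (area = (12/2)·2.000²·sin(360°/12) = 12.00 mm²); the cube at (9, 2.5) does not reach this height (z outside [3.5, 13]); Combining (union): only the r=2 cylinder is present, so the union is just that shape — area = 12.00 mm². So its area = 12.00 mm². Layer 62 (z = 6.2): the cylinder does not reach this height (z outside [0, 6]); the 15×27 cube at (9, 2.5) contributes its full rectangle (area 405.00 mm²); Merging all regions: only the 15×27 cube at (9, 2.5) is present, so the union is just that shape — area = 405.00 mm². So its area = 405.00 mm². Layer 62 is larger (405.00 vs 12.00 mm²).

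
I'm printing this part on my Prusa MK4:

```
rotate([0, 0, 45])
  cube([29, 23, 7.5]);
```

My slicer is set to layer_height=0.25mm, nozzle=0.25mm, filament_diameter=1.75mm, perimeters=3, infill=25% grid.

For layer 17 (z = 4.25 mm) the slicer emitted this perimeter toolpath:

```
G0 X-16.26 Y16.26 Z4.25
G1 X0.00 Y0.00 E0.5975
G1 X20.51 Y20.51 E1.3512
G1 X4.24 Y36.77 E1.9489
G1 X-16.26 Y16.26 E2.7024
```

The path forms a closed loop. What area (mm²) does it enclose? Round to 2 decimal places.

Apply the shoelace formula to the sequence of (X, Y) vertices; enclosed area = 667.01 mm².

667.01 mm²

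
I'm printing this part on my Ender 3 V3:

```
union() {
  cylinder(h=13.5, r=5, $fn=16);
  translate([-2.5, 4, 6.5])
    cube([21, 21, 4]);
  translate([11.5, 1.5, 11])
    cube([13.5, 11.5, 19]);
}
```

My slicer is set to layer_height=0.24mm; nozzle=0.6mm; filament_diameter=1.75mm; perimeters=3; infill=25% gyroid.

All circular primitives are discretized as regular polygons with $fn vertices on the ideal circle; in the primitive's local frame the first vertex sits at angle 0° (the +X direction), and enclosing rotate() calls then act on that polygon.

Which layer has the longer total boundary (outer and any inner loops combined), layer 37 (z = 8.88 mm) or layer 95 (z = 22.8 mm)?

layer 37 (z = 8.88 mm)

Layer 37 (z = 8.88): the cylinder: section is a regular 16-gon, circumradius r=5 (perimeter = 2·16·5.000·sin(180°/16) = 31.21 mm); the cube at (-2.5, 4) (footprint 21×21) is included at this height (perimeter 84.00 mm); the cube at (11.5, 1.5) does not reach this height (z outside [11, 30]); Merging all regions: the regions partially overlap (shared area 3.63 mm²), so the edge portions inside another operand are dropped and the merged outline is re-measured after clipping — boundary = 103.92 mm. So its perimeter = 103.92 mm. Layer 95 (z = 22.8): the cylinder is not intersected at this z (z outside [0, 13.5]); the cube at (-2.5, 4) is not intersected at this z (z outside [6.5, 10.5]); the cube at (11.5, 1.5) is present — its section is the full 13.5×11.5 rectangle (perimeter 50.00 mm); Taking the union: only the 13.5×11.5 cube at (11.5, 1.5) is present, so the union is just that shape — boundary = 50.00 mm. So its perimeter = 50.00 mm. Layer 37 is larger (103.92 vs 50.00 mm).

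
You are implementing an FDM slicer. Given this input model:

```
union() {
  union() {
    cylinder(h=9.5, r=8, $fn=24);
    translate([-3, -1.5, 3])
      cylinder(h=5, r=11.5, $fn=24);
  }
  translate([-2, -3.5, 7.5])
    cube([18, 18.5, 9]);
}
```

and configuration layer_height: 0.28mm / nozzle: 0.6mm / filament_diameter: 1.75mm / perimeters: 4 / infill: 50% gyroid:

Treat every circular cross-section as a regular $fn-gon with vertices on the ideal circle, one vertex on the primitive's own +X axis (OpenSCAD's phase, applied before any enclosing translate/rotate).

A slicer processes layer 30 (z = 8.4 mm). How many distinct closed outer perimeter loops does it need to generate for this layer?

1

At z = 8.4 mm: the r=8 cylinder contributes a regular 24-gon of circumradius 8; the cylinder at (-3, -1.5) does not reach this height (z outside [3, 8]); Taking the union: only the r=8 cylinder is present, so the union is just that shape — 1 connected region; the 18×18.5 cube at (-2, -3.5) contributes its full rectangle; Taking the union: the regions partially overlap (shared area 99.33 mm²), so overlapping operands fuse into one piece — 1 connected region. The result has 1 disconnected region.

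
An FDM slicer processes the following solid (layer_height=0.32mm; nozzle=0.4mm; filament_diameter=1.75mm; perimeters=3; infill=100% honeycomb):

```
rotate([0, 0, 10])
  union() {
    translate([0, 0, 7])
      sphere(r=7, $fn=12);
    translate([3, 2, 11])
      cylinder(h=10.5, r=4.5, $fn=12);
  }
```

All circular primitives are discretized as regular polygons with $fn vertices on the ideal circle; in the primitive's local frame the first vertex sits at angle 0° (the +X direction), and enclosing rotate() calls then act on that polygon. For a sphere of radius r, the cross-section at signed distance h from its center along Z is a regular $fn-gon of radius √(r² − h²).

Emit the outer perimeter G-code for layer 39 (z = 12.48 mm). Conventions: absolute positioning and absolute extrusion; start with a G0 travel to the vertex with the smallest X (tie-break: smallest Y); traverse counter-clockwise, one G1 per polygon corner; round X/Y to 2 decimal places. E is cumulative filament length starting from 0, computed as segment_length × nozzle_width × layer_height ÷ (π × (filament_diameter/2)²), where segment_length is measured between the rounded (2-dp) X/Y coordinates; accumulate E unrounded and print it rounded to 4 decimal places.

G0 X-4.29 Y-0.76 Z12.48
G1 X-3.34 Y-2.80 E0.1198
G1 X-1.49 Y-4.09 E0.2398
G1 X0.76 Y-4.29 E0.3600
G1 X2.80 Y-3.34 E0.4797
G1 X3.96 Y-1.67 E0.5879
G1 X5.50 Y-0.96 E0.6782
G1 X6.84 Y0.95 E0.8024
G1 X7.04 Y3.27 E0.9263
G1 X6.05 Y5.38 E1.0503
G1 X4.15 Y6.72 E1.1740
G1 X1.83 Y6.92 E1.2980
G1 X-0.29 Y5.94 E1.4222
G1 X-1.62 Y4.03 E1.5461
G1 X-1.63 Y3.88 E1.5541
G1 X-2.80 Y3.34 E1.6227
G1 X-4.09 Y1.49 E1.7427
G1 X-4.29 Y-0.76 E1.8629

At z = 12.48 mm: the r=7 sphere contributes a regular 12-gon of circumradius √(7²−5.48²) = 4.355; the r=4.5 cylinder at (3, 2) gives a regular 12-gon of circumradius 4.5 (constant along its height); Taking the union: the regions partially overlap (shared area 28.57 mm²), so overlapping operands fuse into one piece — 1 connected region; (rotated 10° about Z; rotation is an isometry so areas/perimeters/island counts are preserved). The outline is a single polygon with 17 vertices. Extrusion per mm of travel: 0.4 × 0.32 / (π × 0.875²) = 0.053216. Accumulating E over each segment gives final E = 1.8629.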